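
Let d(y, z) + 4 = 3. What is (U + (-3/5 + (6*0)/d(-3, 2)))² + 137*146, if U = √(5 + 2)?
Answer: 500234/25 - 6*√7/5 ≈ 20006.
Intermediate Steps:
d(y, z) = -1 (d(y, z) = -4 + 3 = -1)
U = √7 ≈ 2.6458
(U + (-3/5 + (6*0)/d(-3, 2)))² + 137*146 = (√7 + (-3/5 + (6*0)/(-1)))² + 137*146 = (√7 + (-3*⅕ + 0*(-1)))² + 20002 = (√7 + (-⅗ + 0))² + 20002 = (√7 - ⅗)² + 20002 = (-⅗ + √7)² + 20002 = 20002 + (-⅗ + √7)²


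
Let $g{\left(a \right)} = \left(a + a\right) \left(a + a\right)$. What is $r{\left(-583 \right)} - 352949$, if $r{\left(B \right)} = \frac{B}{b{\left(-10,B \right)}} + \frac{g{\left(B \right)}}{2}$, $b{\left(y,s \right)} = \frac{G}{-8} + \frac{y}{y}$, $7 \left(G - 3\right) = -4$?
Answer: $\frac{12713683}{39} \approx 3.2599 \cdot 10^{5}$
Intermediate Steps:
$G = \frac{17}{7}$ ($G = 3 + \frac{1}{7} \left(-4\right) = 3 - \frac{4}{7} = \frac{17}{7} \approx 2.4286$)
$g{\left(a \right)} = 4 a^{2}$ ($g{\left(a \right)} = 2 a 2 a = 4 a^{2}$)
$b{\left(y,s \right)} = \frac{39}{56}$ ($b{\left(y,s \right)} = \frac{17}{7 \left(-8\right)} + \frac{y}{y} = \frac{17}{7} \left(- \frac{1}{8}\right) + 1 = - \frac{17}{56} + 1 = \frac{39}{56}$)
$r{\left(B \right)} = 2 B^{2} + \frac{56 B}{39}$ ($r{\left(B \right)} = \frac{B}{\frac{39}{56}} + \frac{4 B^{2}}{2} = B \frac{56}{39} + 4 B^{2} \cdot \frac{1}{2} = \frac{56 B}{39} + 2 B^{2} = 2 B^{2} + \frac{56 B}{39}$)
$r{\left(-583 \right)} - 352949 = \frac{2}{39} \left(-583\right) \left(28 + 39 \left(-583\right)\right) - 352949 = \frac{2}{39} \left(-583\right) \left(28 - 22737\right) - 352949 = \frac{2}{39} \left(-583\right) \left(-22709\right) - 352949 = \frac{26478694}{39} - 352949 = \frac{12713683}{39}$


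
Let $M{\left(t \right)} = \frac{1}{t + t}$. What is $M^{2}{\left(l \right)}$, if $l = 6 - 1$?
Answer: $\frac{1}{100} \approx 0.01$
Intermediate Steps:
$l = 5$ ($l = 6 - 1 = 5$)
$M{\left(t \right)} = \frac{1}{2 t}$
$M^{2}{\left(l \right)} = \left(\frac{1}{2 \cdot 5}\right)^{2} = \left(\frac{1}{2} \cdot \frac{1}{5}\right)^{2} = \left(\frac{1}{10}\right)^{2} = \frac{1}{100}$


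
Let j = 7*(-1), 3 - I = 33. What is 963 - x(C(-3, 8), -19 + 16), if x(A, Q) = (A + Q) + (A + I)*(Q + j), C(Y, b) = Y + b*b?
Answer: 1215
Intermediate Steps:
I = -30 (I = 3 - 1*33 = 3 - 33 = -30)
j = -7
C(Y, b) = Y + b**2
x(A, Q) = A + Q + (-30 + A)*(-7 + Q) (x(A, Q) = (A + Q) + (A - 30)*(Q - 7) = (A + Q) + (-30 + A)*(-7 + Q) = A + Q + (-30 + A)*(-7 + Q))
963 - x(C(-3, 8), -19 + 16) = 963 - (210 - 29*(-19 + 16) - 6*(-3 + 8**2) + (-3 + 8**2)*(-19 + 16)) = 963 - (210 - 29*(-3) - 6*(-3 + 64) + (-3 + 64)*(-3)) = 963 - (210 + 87 - 6*61 + 61*(-3)) = 963 - (210 + 87 - 366 - 183) = 963 - 1*(-252) = 963 + 252 = 1215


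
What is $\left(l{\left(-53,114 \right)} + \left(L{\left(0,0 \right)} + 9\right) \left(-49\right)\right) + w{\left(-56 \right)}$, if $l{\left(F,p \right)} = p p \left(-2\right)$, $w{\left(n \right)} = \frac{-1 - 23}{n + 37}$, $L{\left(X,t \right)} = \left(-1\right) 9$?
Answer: $- \frac{493824}{19} \approx -25991.0$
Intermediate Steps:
$L{\left(X,t \right)} = -9$
$w{\left(n \right)} = - \frac{24}{37 + n}$
$l{\left(F,p \right)} = - 2 p^{2}$ ($l{\left(F,p \right)} = p^{2} \left(-2\right) = - 2 p^{2}$)
$\left(l{\left(-53,114 \right)} + \left(L{\left(0,0 \right)} + 9\right) \left(-49\right)\right) + w{\left(-56 \right)} = \left(- 2 \cdot 114^{2} + \left(-9 + 9\right) \left(-49\right)\right) - \frac{24}{37 - 56} = \left(\left(-2\right) 12996 + 0 \left(-49\right)\right) - \frac{24}{-19} = \left(-25992 + 0\right) - - \frac{24}{19} = -25992 + \frac{24}{19} = - \frac{493824}{19}$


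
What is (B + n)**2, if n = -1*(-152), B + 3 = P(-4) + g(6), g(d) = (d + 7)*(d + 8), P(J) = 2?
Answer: 110889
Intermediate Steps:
g(d) = (7 + d)*(8 + d)
B = 181 (B = -3 + (2 + (56 + 6**2 + 15*6)) = -3 + (2 + (56 + 36 + 90)) = -3 + (2 + 182) = -3 + 184 = 181)
n = 152
(B + n)**2 = (181 + 152)**2 = 333**2 = 110889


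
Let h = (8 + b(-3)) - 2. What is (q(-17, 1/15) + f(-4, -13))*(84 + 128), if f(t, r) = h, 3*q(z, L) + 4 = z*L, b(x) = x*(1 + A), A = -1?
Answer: 40916/45 ≈ 909.24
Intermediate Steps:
b(x) = 0 (b(x) = x*(1 - 1) = x*0 = 0)
q(z, L) = -4/3 + L*z/3 (q(z, L) = -4/3 + (z*L)/3 = -4/3 + (L*z)/3 = -4/3 + L*z/3)
h = 6 (h = (8 + 0) - 2 = 8 - 2 = 6)
f(t, r) = 6
(q(-17, 1/15) + f(-4, -13))*(84 + 128) = ((-4/3 + (1/3)*(-17)/15) + 6)*(84 + 128) = ((-4/3 + (1/3)*(1/15)*(-17)) + 6)*212 = ((-4/3 - 17/45) + 6)*212 = (-77/45 + 6)*212 = (193/45)*212 = 40916/45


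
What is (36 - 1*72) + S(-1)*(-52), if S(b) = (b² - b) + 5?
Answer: -400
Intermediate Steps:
S(b) = 5 + b² - b
(36 - 1*72) + S(-1)*(-52) = (36 - 1*72) + (5 + (-1)² - 1*(-1))*(-52) = (36 - 72) + (5 + 1 + 1)*(-52) = -36 + 7*(-52) = -36 - 364 = -400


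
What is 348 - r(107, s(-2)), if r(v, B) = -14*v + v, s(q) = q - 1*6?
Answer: 1739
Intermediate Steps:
s(q) = -6 + q (s(q) = q - 6 = -6 + q)
r(v, B) = -13*v
348 - r(107, s(-2)) = 348 - (-13)*107 = 348 - 1*(-1391) = 348 + 1391 = 1739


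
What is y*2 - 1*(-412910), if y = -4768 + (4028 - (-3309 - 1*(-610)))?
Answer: 416828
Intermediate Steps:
y = 1959 (y = -4768 + (4028 - (-3309 + 610)) = -4768 + (4028 - 1*(-2699)) = -4768 + (4028 + 2699) = -4768 + 6727 = 1959)
y*2 - 1*(-412910) = 1959*2 - 1*(-412910) = 3918 + 412910 = 416828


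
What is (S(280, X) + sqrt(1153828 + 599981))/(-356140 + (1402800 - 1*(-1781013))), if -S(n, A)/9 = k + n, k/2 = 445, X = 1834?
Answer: -10530/2827673 + sqrt(1753809)/2827673 ≈ -0.0032556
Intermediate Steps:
k = 890 (k = 2*445 = 890)
S(n, A) = -8010 - 9*n (S(n, A) = -9*(890 + n) = -8010 - 9*n)
(S(280, X) + sqrt(1153828 + 599981))/(-356140 + (1402800 - 1*(-1781013))) = ((-8010 - 9*280) + sqrt(1153828 + 599981))/(-356140 + (1402800 - 1*(-1781013))) = ((-8010 - 2520) + sqrt(1753809))/(-356140 + (1402800 + 1781013)) = (-10530 + sqrt(1753809))/(-356140 + 3183813) = (-10530 + sqrt(1753809))/2827673 = (-10530 + sqrt(1753809))*(1/2827673) = -10530/2827673 + sqrt(1753809)/2827673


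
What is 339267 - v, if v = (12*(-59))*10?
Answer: 346347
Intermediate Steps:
v = -7080 (v = -708*10 = -7080)
339267 - v = 339267 - 1*(-7080) = 339267 + 7080 = 346347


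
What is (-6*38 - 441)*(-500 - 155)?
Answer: 438195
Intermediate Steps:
(-6*38 - 441)*(-500 - 155) = (-228 - 441)*(-655) = -669*(-655) = 438195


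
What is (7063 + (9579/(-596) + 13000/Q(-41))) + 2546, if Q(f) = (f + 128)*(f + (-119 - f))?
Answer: 59184338905/6170388 ≈ 9591.7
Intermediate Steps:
Q(f) = -15232 - 119*f (Q(f) = (128 + f)*(-119) = -15232 - 119*f)
(7063 + (9579/(-596) + 13000/Q(-41))) + 2546 = (7063 + (9579/(-596) + 13000/(-15232 - 119*(-41)))) + 2546 = (7063 + (9579*(-1/596) + 13000/(-15232 + 4879))) + 2546 = (7063 + (-9579/596 + 13000/(-10353))) + 2546 = (7063 + (-9579/596 + 13000*(-1/10353))) + 2546 = (7063 + (-9579/596 - 13000/10353)) + 2546 = (7063 - 106919387/6170388) + 2546 = 43474531057/6170388 + 2546 = 59184338905/6170388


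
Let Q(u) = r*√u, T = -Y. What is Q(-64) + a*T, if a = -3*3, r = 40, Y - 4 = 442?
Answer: 4014 + 320*I ≈ 4014.0 + 320.0*I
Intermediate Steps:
Y = 446 (Y = 4 + 442 = 446)
T = -446 (T = -1*446 = -446)
Q(u) = 40*√u
a = -9
Q(-64) + a*T = 40*√(-64) - 9*(-446) = 40*(8*I) + 4014 = 320*I + 4014 = 4014 + 320*I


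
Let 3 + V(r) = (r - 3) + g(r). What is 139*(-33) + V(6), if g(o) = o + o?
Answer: -4575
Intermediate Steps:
g(o) = 2*o
V(r) = -6 + 3*r (V(r) = -3 + ((r - 3) + 2*r) = -3 + ((-3 + r) + 2*r) = -3 + (-3 + 3*r) = -6 + 3*r)
139*(-33) + V(6) = 139*(-33) + (-6 + 3*6) = -4587 + (-6 + 18) = -4587 + 12 = -4575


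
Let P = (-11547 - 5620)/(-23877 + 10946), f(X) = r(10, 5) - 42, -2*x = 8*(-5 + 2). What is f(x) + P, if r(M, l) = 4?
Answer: -474211/12931 ≈ -36.672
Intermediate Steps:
x = 12 (x = -4*(-5 + 2) = -4*(-3) = -½*(-24) = 12)
f(X) = -38 (f(X) = 4 - 42 = -38)
P = 17167/12931 (P = -17167/(-12931) = -17167*(-1/12931) = 17167/12931 ≈ 1.3276)
f(x) + P = -38 + 17167/12931 = -474211/12931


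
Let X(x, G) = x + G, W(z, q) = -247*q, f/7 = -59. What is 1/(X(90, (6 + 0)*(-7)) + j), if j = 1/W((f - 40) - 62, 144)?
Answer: 35568/1707263 ≈ 0.020833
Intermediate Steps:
f = -413 (f = 7*(-59) = -413)
X(x, G) = G + x
j = -1/35568 (j = 1/(-247*144) = 1/(-35568) = -1/35568 ≈ -2.8115e-5)
1/(X(90, (6 + 0)*(-7)) + j) = 1/(((6 + 0)*(-7) + 90) - 1/35568) = 1/((6*(-7) + 90) - 1/35568) = 1/((-42 + 90) - 1/35568) = 1/(48 - 1/35568) = 1/(1707263/35568) = 35568/1707263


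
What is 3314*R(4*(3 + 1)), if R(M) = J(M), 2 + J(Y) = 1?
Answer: -3314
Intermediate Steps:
J(Y) = -1 (J(Y) = -2 + 1 = -1)
R(M) = -1
3314*R(4*(3 + 1)) = 3314*(-1) = -3314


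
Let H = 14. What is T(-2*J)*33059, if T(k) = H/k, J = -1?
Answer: 231413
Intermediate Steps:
T(k) = 14/k
T(-2*J)*33059 = (14/((-2*(-1))))*33059 = (14/2)*33059 = (14*(1/2))*33059 = 7*33059 = 231413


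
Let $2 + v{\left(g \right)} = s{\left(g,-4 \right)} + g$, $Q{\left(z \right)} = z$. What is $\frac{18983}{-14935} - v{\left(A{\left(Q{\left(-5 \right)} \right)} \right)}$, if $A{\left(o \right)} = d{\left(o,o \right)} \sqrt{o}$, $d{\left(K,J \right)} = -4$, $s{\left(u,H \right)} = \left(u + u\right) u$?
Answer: $\frac{2400487}{14935} + 4 i \sqrt{5} \approx 160.73 + 8.9443 i$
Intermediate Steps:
$s{\left(u,H \right)} = 2 u^{2}$ ($s{\left(u,H \right)} = 2 u u = 2 u^{2}$)
$A{\left(o \right)} = - 4 \sqrt{o}$
$v{\left(g \right)} = -2 + g + 2 g^{2}$ ($v{\left(g \right)} = -2 + \left(2 g^{2} + g\right) = -2 + \left(g + 2 g^{2}\right) = -2 + g + 2 g^{2}$)
$\frac{18983}{-14935} - v{\left(A{\left(Q{\left(-5 \right)} \right)} \right)} = \frac{18983}{-14935} - \left(-2 - 4 \sqrt{-5} + 2 \left(- 4 \sqrt{-5}\right)^{2}\right) = 18983 \left(- \frac{1}{14935}\right) - \left(-2 - 4 i \sqrt{5} + 2 \left(- 4 i \sqrt{5}\right)^{2}\right) = - \frac{18983}{14935} - \left(-2 - 4 i \sqrt{5} + 2 \left(- 4 i \sqrt{5}\right)^{2}\right) = - \frac{18983}{14935} - \left(-2 - 4 i \sqrt{5} + 2 \left(-80\right)\right) = - \frac{18983}{14935} - \left(-2 - 4 i \sqrt{5} - 160\right) = - \frac{18983}{14935} - \left(-162 - 4 i \sqrt{5}\right) = - \frac{18983}{14935} + \left(162 + 4 i \sqrt{5}\right) = \frac{2400487}{14935} + 4 i \sqrt{5}$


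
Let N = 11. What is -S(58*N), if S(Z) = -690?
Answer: 690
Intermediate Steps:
-S(58*N) = -1*(-690) = 690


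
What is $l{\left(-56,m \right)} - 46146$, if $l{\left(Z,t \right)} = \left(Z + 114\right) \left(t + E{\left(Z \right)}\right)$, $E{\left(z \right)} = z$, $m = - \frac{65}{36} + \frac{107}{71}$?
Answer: $- \frac{63147659}{1278} \approx -49411.0$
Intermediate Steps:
$m = - \frac{763}{2556}$ ($m = \left(-65\right) \frac{1}{36} + 107 \cdot \frac{1}{71} = - \frac{65}{36} + \frac{107}{71} = - \frac{763}{2556} \approx -0.29851$)
$l{\left(Z,t \right)} = \left(114 + Z\right) \left(Z + t\right)$ ($l{\left(Z,t \right)} = \left(Z + 114\right) \left(t + Z\right) = \left(114 + Z\right) \left(Z + t\right)$)
$l{\left(-56,m \right)} - 46146 = \left(\left(-56\right)^{2} + 114 \left(-56\right) + 114 \left(- \frac{763}{2556}\right) - - \frac{10682}{639}\right) - 46146 = \left(3136 - 6384 - \frac{14497}{426} + \frac{10682}{639}\right) - 46146 = - \frac{4173071}{1278} - 46146 = - \frac{63147659}{1278}$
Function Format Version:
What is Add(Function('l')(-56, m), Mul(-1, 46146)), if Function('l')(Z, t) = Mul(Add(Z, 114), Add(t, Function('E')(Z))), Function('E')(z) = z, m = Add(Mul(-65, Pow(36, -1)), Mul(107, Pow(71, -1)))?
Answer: Rational(-63147659, 1278) ≈ -49411.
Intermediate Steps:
m = Rational(-763, 2556) (m = Add(Mul(-65, Rational(1, 36)), Mul(107, Rational(1, 71))) = Add(Rational(-65, 36), Rational(107, 71)) = Rational(-763, 2556) ≈ -0.29851)
Function('l')(Z, t) = Mul(Add(114, Z), Add(Z, t)) (Function('l')(Z, t) = Mul(Add(Z, 114), Add(t, Z)) = Mul(Add(114, Z), Add(Z, t)))
Add(Function('l')(-56, m), Mul(-1, 46146)) = Add(Add(Pow(-56, 2), Mul(114, -56), Mul(114, Rational(-763, 2556)), Mul(-56, Rational(-763, 2556))), Mul(-1, 46146)) = Add(Add(3136, -6384, Rational(-14497, 426), Rational(10682, 639)), -46146) = Add(Rational(-4173071, 1278), -46146) = Rational(-63147659, 1278)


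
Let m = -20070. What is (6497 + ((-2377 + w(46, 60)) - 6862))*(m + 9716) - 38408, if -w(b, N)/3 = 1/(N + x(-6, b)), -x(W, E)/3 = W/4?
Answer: 1219167888/43 ≈ 2.8353e+7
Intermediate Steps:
x(W, E) = -3*W/4
w(b, N) = -3/(9/2 + N) (w(b, N) = -3/(N - ¾*(-6)) = -3/(N + 9/2) = -3/(9/2 + N))
(6497 + ((-2377 + w(46, 60)) - 6862))*(m + 9716) - 38408 = (6497 + ((-2377 - 6/(9 + 2*60)) - 6862))*(-20070 + 9716) - 38408 = (6497 + ((-2377 - 6/(9 + 120)) - 6862))*(-10354) - 38408 = (6497 + ((-2377 - 6/129) - 6862))*(-10354) - 38408 = (6497 + ((-2377 - 6*1/129) - 6862))*(-10354) - 38408 = (6497 + ((-2377 - 2/43) - 6862))*(-10354) - 38408 = (6497 + (-102213/43 - 6862))*(-10354) - 38408 = (6497 - 397279/43)*(-10354) - 38408 = -117908/43*(-10354) - 38408 = 1220819432/43 - 38408 = 1219167888/43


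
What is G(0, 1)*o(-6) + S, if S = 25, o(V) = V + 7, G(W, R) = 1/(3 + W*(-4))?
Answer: 76/3 ≈ 25.333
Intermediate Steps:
G(W, R) = 1/(3 - 4*W)
o(V) = 7 + V
G(0, 1)*o(-6) + S = (-1/(-3 + 4*0))*(7 - 6) + 25 = -1/(-3 + 0)*1 + 25 = -1/(-3)*1 + 25 = -1*(-⅓)*1 + 25 = (⅓)*1 + 25 = ⅓ + 25 = 76/3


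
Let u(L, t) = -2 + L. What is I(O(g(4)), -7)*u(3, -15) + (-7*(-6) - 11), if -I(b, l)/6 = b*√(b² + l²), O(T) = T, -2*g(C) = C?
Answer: 31 + 12*√53 ≈ 118.36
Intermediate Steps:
g(C) = -C/2
I(b, l) = -6*b*√(b² + l²)
I(O(g(4)), -7)*u(3, -15) + (-7*(-6) - 11) = (-6*(-½*4)*√((-½*4)² + (-7)²))*(-2 + 3) + (-7*(-6) - 11) = -6*(-2)*√((-2)² + 49)*1 + (42 - 11) = -6*(-2)*√(4 + 49)*1 + 31 = -6*(-2)*√53*1 + 31 = (12*√53)*1 + 31 = 12*√53 + 31 = 31 + 12*√53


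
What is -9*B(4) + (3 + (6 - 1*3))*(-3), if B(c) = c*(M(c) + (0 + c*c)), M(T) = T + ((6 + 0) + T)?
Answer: -1098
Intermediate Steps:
M(T) = 6 + 2*T (M(T) = T + (6 + T) = 6 + 2*T)
B(c) = c*(6 + c**2 + 2*c) (B(c) = c*((6 + 2*c) + (0 + c*c)) = c*((6 + 2*c) + (0 + c**2)) = c*((6 + 2*c) + c**2) = c*(6 + c**2 + 2*c))
-9*B(4) + (3 + (6 - 1*3))*(-3) = -36*(6 + 4**2 + 2*4) + (3 + (6 - 1*3))*(-3) = -36*(6 + 16 + 8) + (3 + (6 - 3))*(-3) = -36*30 + (3 + 3)*(-3) = -9*120 + 6*(-3) = -1080 - 18 = -1098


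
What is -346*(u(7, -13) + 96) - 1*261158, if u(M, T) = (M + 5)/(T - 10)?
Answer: -6766450/23 ≈ -2.9419e+5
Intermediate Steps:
u(M, T) = (5 + M)/(-10 + T)
-346*(u(7, -13) + 96) - 1*261158 = -346*((5 + 7)/(-10 - 13) + 96) - 1*261158 = -346*(12/(-23) + 96) - 261158 = -346*(-1/23*12 + 96) - 261158 = -346*(-12/23 + 96) - 261158 = -346*2196/23 - 261158 = -759816/23 - 261158 = -6766450/23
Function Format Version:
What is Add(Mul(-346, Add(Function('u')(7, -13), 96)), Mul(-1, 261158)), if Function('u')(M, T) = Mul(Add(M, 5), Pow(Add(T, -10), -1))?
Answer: Rational(-6766450, 23) ≈ -2.9419e+5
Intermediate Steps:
Function('u')(M, T) = Mul(Pow(Add(-10, T), -1), Add(5, M)) (Function('u')(M, T) = Mul(Add(5, M), Pow(Add(-10, T), -1)) = Mul(Pow(Add(-10, T), -1), Add(5, M)))
Add(Mul(-346, Add(Function('u')(7, -13), 96)), Mul(-1, 261158)) = Add(Mul(-346, Add(Mul(Pow(Add(-10, -13), -1), Add(5, 7)), 96)), Mul(-1, 261158)) = Add(Mul(-346, Add(Mul(Pow(-23, -1), 12), 96)), -261158) = Add(Mul(-346, Add(Mul(Rational(-1, 23), 12), 96)), -261158) = Add(Mul(-346, Add(Rational(-12, 23), 96)), -261158) = Add(Mul(-346, Rational(2196, 23)), -261158) = Add(Rational(-759816, 23), -261158) = Rational(-6766450, 23)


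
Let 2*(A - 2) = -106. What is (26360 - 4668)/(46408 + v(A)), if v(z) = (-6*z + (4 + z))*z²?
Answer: 21692/720067 ≈ 0.030125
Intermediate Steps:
A = -51 (A = 2 + (½)*(-106) = 2 - 53 = -51)
v(z) = z²*(4 - 5*z) (v(z) = (4 - 5*z)*z² = z²*(4 - 5*z))
(26360 - 4668)/(46408 + v(A)) = (26360 - 4668)/(46408 + (-51)²*(4 - 5*(-51))) = 21692/(46408 + 2601*(4 + 255)) = 21692/(46408 + 2601*259) = 21692/(46408 + 673659) = 21692/720067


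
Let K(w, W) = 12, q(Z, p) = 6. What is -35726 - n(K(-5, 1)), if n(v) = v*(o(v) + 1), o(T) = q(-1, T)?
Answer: -35810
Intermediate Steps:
o(T) = 6
n(v) = 7*v (n(v) = v*(6 + 1) = v*7 = 7*v)
-35726 - n(K(-5, 1)) = -35726 - 7*12 = -35726 - 1*84 = -35726 - 84 = -35810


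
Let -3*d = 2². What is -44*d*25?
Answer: 4400/3 ≈ 1466.7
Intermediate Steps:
d = -4/3 (d = -⅓*2² = -⅓*4 = -4/3 ≈ -1.3333)
-44*d*25 = -44*(-4/3)*25 = (176/3)*25 = 4400/3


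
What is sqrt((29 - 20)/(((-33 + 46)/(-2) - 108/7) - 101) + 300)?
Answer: sqrt(888335454)/1721 ≈ 17.318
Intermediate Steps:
sqrt((29 - 20)/(((-33 + 46)/(-2) - 108/7) - 101) + 300) = sqrt(9/((13*(-1/2) - 108*1/7) - 101) + 300) = sqrt(9/((-13/2 - 108/7) - 101) + 300) = sqrt(9/(-307/14 - 101) + 300) = sqrt(9/(-1721/14) + 300) = sqrt(9*(-14/1721) + 300) = sqrt(-126/1721 + 300) = sqrt(516174/1721) = sqrt(888335454)/1721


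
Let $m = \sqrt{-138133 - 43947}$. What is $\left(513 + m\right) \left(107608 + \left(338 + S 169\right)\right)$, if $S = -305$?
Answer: $28933713 + 451208 i \sqrt{2845} \approx 2.8934 \cdot 10^{7} + 2.4067 \cdot 10^{7} i$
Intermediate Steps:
$m = 8 i \sqrt{2845}$ ($m = \sqrt{-182080} = 8 i \sqrt{2845} \approx 426.71 i$)
$\left(513 + m\right) \left(107608 + \left(338 + S 169\right)\right) = \left(513 + 8 i \sqrt{2845}\right) \left(107608 + \left(338 - 51545\right)\right) = \left(513 + 8 i \sqrt{2845}\right) \left(107608 - 51207\right) = \left(513 + 8 i \sqrt{2845}\right) 56401 = 28933713 + 451208 i \sqrt{2845}$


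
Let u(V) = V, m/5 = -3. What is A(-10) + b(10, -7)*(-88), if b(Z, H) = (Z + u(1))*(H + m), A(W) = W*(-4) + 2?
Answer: 21338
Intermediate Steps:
m = -15 (m = 5*(-3) = -15)
A(W) = 2 - 4*W (A(W) = -4*W + 2 = 2 - 4*W)
b(Z, H) = (1 + Z)*(-15 + H) (b(Z, H) = (Z + 1)*(H - 15) = (1 + Z)*(-15 + H))
A(-10) + b(10, -7)*(-88) = (2 - 4*(-10)) + (-15 - 7 - 15*10 - 7*10)*(-88) = (2 + 40) + (-15 - 7 - 150 - 70)*(-88) = 42 - 242*(-88) = 42 + 21296 = 21338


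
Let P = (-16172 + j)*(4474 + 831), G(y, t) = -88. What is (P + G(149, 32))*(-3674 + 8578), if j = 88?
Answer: -418437272032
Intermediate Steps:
P = -85325620 (P = (-16172 + 88)*(4474 + 831) = -16084*5305 = -85325620)
(P + G(149, 32))*(-3674 + 8578) = (-85325620 - 88)*(-3674 + 8578) = -85325708*4904 = -418437272032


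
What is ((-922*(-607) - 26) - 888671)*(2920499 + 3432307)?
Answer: -2090346344658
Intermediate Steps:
((-922*(-607) - 26) - 888671)*(2920499 + 3432307) = ((559654 - 26) - 888671)*6352806 = (559628 - 888671)*6352806 = -329043*6352806 = -2090346344658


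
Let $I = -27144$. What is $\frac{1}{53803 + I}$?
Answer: $\frac{1}{26659} \approx 3.7511 \cdot 10^{-5}$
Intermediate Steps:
$\frac{1}{53803 + I} = \frac{1}{53803 - 27144} = \frac{1}{26659}$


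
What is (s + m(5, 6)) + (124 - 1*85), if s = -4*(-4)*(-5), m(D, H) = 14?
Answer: -27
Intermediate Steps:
s = -80 (s = 16*(-5) = -80)
(s + m(5, 6)) + (124 - 1*85) = (-80 + 14) + (124 - 1*85) = -66 + (124 - 85) = -66 + 39 = -27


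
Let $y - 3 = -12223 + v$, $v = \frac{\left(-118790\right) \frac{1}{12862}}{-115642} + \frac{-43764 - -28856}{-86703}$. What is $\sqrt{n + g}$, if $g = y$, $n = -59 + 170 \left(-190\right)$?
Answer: $\frac{i \sqrt{185346804532582865291409066441738}}{64480475044506} \approx 211.14 i$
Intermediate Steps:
$n = -32359$ ($n = -59 - 32300 = -32359$)
$v = \frac{11092135434101}{64480475044506}$ ($v = \left(-118790\right) \frac{1}{12862} \left(- \frac{1}{115642}\right) + \left(-43764 + 28856\right) \left(- \frac{1}{86703}\right) = \left(- \frac{59395}{6431}\right) \left(- \frac{1}{115642}\right) - - \frac{14908}{86703} = \frac{59395}{743693702} + \frac{14908}{86703} = \frac{11092135434101}{64480475044506} \approx 0.17202$)
$y = - \frac{787940312908429219}{64480475044506}$ ($y = 3 + \left(-12223 + \frac{11092135434101}{64480475044506}\right) = 3 - \frac{788133754333562737}{64480475044506} = - \frac{787940312908429219}{64480475044506} \approx -12220.0$)
$g = - \frac{787940312908429219}{64480475044506} \approx -12220.0$
$\sqrt{n + g} = \sqrt{-32359 - \frac{787940312908429219}{64480475044506}} = \sqrt{- \frac{2874464004873598873}{64480475044506}} = \frac{i \sqrt{185346804532582865291409066441738}}{64480475044506}$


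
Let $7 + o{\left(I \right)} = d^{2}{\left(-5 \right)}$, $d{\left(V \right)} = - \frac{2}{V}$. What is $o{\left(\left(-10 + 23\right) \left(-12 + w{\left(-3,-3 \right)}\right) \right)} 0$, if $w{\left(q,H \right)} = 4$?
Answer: $0$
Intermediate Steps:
$o{\left(I \right)} = - \frac{171}{25}$ ($o{\left(I \right)} = -7 + \left(- \frac{2}{-5}\right)^{2} = -7 + \left(\left(-2\right) \left(- \frac{1}{5}\right)\right)^{2} = -7 + \left(\frac{2}{5}\right)^{2} = -7 + \frac{4}{25} = - \frac{171}{25}$)
$o{\left(\left(-10 + 23\right) \left(-12 + w{\left(-3,-3 \right)}\right) \right)} 0 = \left(- \frac{171}{25}\right) 0 = 0$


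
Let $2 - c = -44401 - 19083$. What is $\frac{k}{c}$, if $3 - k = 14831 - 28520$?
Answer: $\frac{2282}{10581} \approx 0.21567$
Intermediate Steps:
$c = 63486$ ($c = 2 - \left(-44401 - 19083\right) = 2 - -63484 = 2 + 63484 = 63486$)
$k = 13692$ ($k = 3 - \left(14831 - 28520\right) = 3 - -13689 = 3 + 13689 = 13692$)
$\frac{k}{c} = \frac{13692}{63486} = 13692 \cdot \frac{1}{63486} = \frac{2282}{10581}$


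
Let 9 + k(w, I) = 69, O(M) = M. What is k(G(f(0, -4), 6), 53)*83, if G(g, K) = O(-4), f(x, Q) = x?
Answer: 4980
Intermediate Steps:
G(g, K) = -4
k(w, I) = 60 (k(w, I) = -9 + 69 = 60)
k(G(f(0, -4), 6), 53)*83 = 60*83 = 4980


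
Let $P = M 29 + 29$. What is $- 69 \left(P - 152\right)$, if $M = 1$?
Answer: $6486$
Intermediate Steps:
$P = 58$ ($P = 1 \cdot 29 + 29 = 29 + 29 = 58$)
$- 69 \left(P - 152\right) = - 69 \left(58 - 152\right) = \left(-69\right) \left(-94\right) = 6486$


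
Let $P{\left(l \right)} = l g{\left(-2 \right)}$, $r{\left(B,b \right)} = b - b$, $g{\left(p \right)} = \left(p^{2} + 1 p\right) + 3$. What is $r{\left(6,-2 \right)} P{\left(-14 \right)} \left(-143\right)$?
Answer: $0$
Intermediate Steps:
$g{\left(p \right)} = 3 + p + p^{2}$ ($g{\left(p \right)} = \left(p^{2} + p\right) + 3 = \left(p + p^{2}\right) + 3 = 3 + p + p^{2}$)
$r{\left(B,b \right)} = 0$
$P{\left(l \right)} = 5 l$ ($P{\left(l \right)} = l \left(3 - 2 + \left(-2\right)^{2}\right) = l \left(3 - 2 + 4\right) = l 5 = 5 l$)
$r{\left(6,-2 \right)} P{\left(-14 \right)} \left(-143\right) = 0 \cdot 5 \left(-14\right) \left(-143\right) = 0 \left(-70\right) \left(-143\right) = 0 \left(-143\right) = 0$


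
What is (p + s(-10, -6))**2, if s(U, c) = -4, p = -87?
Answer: 8281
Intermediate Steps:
(p + s(-10, -6))**2 = (-87 - 4)**2 = (-91)**2 = 8281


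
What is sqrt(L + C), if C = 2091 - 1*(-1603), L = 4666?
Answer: 2*sqrt(2090) ≈ 91.433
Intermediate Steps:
C = 3694 (C = 2091 + 1603 = 3694)
sqrt(L + C) = sqrt(4666 + 3694) = sqrt(8360) = 2*sqrt(2090)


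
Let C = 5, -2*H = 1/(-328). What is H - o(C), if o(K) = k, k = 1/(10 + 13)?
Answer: -633/15088 ≈ -0.041954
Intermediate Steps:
k = 1/23 ≈ 0.043478
H = 1/656 (H = -½/(-328) = -½*(-1/328) = 1/656 ≈ 0.0015244)
o(K) = 1/23
H - o(C) = 1/656 - 1*1/23 = 1/656 - 1/23 = -633/15088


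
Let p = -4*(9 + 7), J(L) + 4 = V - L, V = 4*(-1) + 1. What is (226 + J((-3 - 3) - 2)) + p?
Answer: 163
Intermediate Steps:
V = -3 (V = -4 + 1 = -3)
J(L) = -7 - L (J(L) = -4 + (-3 - L) = -7 - L)
p = -64 (p = -4*16 = -64)
(226 + J((-3 - 3) - 2)) + p = (226 + (-7 - ((-3 - 3) - 2))) - 64 = (226 + (-7 - (-6 - 2))) - 64 = (226 + (-7 - 1*(-8))) - 64 = (226 + (-7 + 8)) - 64 = (226 + 1) - 64 = 227 - 64 = 163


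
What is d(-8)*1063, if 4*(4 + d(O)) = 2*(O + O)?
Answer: -12756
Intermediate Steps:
d(O) = -4 + O (d(O) = -4 + (2*(O + O))/4 = -4 + (2*(2*O))/4 = -4 + (4*O)/4 = -4 + O)
d(-8)*1063 = (-4 - 8)*1063 = -12*1063 = -12756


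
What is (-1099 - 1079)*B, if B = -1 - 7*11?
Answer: 169884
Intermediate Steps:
B = -78 (B = -1 - 77 = -78)
(-1099 - 1079)*B = (-1099 - 1079)*(-78) = -2178*(-78) = 169884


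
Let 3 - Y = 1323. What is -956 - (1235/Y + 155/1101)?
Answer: -92547919/96888 ≈ -955.21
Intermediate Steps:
Y = -1320 (Y = 3 - 1*1323 = 3 - 1323 = -1320)
-956 - (1235/Y + 155/1101) = -956 - (1235/(-1320) + 155/1101) = -956 - (1235*(-1/1320) + 155*(1/1101)) = -956 - (-247/264 + 155/1101) = -956 - 1*(-77009/96888) = -956 + 77009/96888 = -92547919/96888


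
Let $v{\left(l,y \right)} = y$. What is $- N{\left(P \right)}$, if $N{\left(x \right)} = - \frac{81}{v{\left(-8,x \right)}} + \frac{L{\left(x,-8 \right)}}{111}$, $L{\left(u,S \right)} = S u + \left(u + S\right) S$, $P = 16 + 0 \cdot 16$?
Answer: $\frac{4021}{592} \approx 6.7922$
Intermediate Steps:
$P = 16$ ($P = 16 + 0 = 16$)
$L{\left(u,S \right)} = S u + S \left(S + u\right)$ ($L{\left(u,S \right)} = S u + \left(S + u\right) S = S u + S \left(S + u\right)$)
$N{\left(x \right)} = \frac{64}{111} - \frac{81}{x} - \frac{16 x}{111}$ ($N{\left(x \right)} = - \frac{81}{x} + \frac{\left(-8\right) \left(-8 + 2 x\right)}{111} = - \frac{81}{x} + \left(64 - 16 x\right) \frac{1}{111} = - \frac{81}{x} - \left(- \frac{64}{111} + \frac{16 x}{111}\right) = \frac{64}{111} - \frac{81}{x} - \frac{16 x}{111}$)
$- N{\left(P \right)} = - \frac{-8991 + 16 \cdot 16 \left(4 - 16\right)}{111 \cdot 16} = - \frac{-8991 + 16 \cdot 16 \left(-12\right)}{111 \cdot 16} = - \frac{-8991 - 3072}{111 \cdot 16} = - \frac{-12063}{111 \cdot 16} = \left(-1\right) \left(- \frac{4021}{592}\right) = \frac{4021}{592}$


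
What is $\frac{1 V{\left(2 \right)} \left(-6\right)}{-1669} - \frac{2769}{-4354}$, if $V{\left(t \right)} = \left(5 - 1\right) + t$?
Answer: $\frac{4778205}{7266826} \approx 0.65754$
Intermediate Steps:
$V{\left(t \right)} = 4 + t$
$\frac{1 V{\left(2 \right)} \left(-6\right)}{-1669} - \frac{2769}{-4354} = \frac{1 \left(4 + 2\right) \left(-6\right)}{-1669} - \frac{2769}{-4354} = 1 \cdot 6 \left(-6\right) \left(- \frac{1}{1669}\right) - - \frac{2769}{4354} = 6 \left(-6\right) \left(- \frac{1}{1669}\right) + \frac{2769}{4354} = \left(-36\right) \left(- \frac{1}{1669}\right) + \frac{2769}{4354} = \frac{36}{1669} + \frac{2769}{4354} = \frac{4778205}{7266826}$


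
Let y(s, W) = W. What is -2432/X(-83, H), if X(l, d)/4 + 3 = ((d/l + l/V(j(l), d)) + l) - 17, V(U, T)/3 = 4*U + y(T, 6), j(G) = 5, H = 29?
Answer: 3936192/675973 ≈ 5.8230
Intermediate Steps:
V(U, T) = 18 + 12*U (V(U, T) = 3*(4*U + 6) = 3*(6 + 4*U) = 18 + 12*U)
X(l, d) = -80 + 158*l/39 + 4*d/l (X(l, d) = -12 + 4*(((d/l + l/(18 + 12*5)) + l) - 17) = -12 + 4*(((d/l + l/(18 + 60)) + l) - 17) = -12 + 4*(((d/l + l/78) + l) - 17) = -12 + 4*(((l/78 + d/l) + l) - 17) = -12 + 4*((79*l/78 + d/l) - 17) = -12 + 4*(-17 + 79*l/78 + d/l) = -12 + (-68 + 158*l/39 + 4*d/l) = -80 + 158*l/39 + 4*d/l)
-2432/X(-83, H) = -2432/(-80 + (158/39)*(-83) + 4*29/(-83)) = -2432/(-80 - 13114/39 + 4*29*(-1/83)) = -2432/(-80 - 13114/39 - 116/83) = -2432/(-1351946/3237) = -2432*(-3237/1351946) = 3936192/675973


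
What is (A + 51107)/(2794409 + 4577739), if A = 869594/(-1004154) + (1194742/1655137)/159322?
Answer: 4022787219683118121/580293996635302010292 ≈ 0.0069323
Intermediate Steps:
A = -68166025413482/78714371528529 (A = 869594*(-1/1004154) + (1194742*(1/1655137))*(1/159322) = -517/597 + (1194742/1655137)*(1/159322) = -517/597 + 597371/131849868557 = -68166025413482/78714371528529 ≈ -0.86599)
(A + 51107)/(2794409 + 4577739) = (-68166025413482/78714371528529 + 51107)/(2794409 + 4577739) = (4022787219683118121/78714371528529)/7372148 = (4022787219683118121/78714371528529)*(1/7372148) = 4022787219683118121/580293996635302010292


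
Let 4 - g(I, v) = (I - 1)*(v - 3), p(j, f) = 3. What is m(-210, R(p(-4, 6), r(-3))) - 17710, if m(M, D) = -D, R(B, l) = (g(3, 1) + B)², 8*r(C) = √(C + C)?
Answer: -17831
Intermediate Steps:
g(I, v) = 4 - (-1 + I)*(-3 + v) (g(I, v) = 4 - (I - 1)*(v - 3) = 4 - (-1 + I)*(-3 + v))
r(C) = √2*√C/8 (r(C) = √(C + C)/8 = √(2*C)/8 = (√2*√C)/8 = √2*√C/8)
R(B, l) = (8 + B)² (R(B, l) = ((1 + 1 + 3*3 - 1*3*1) + B)² = ((1 + 1 + 9 - 3) + B)² = (8 + B)²)
m(-210, R(p(-4, 6), r(-3))) - 17710 = -(8 + 3)² - 17710 = -1*11² - 17710 = -1*121 - 17710 = -121 - 17710 = -17831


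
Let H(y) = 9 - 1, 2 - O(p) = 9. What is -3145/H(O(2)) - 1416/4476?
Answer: -1174029/2984 ≈ -393.44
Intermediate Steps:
O(p) = -7 (O(p) = 2 - 1*9 = 2 - 9 = -7)
H(y) = 8
-3145/H(O(2)) - 1416/4476 = -3145/8 - 1416/4476 = -3145*⅛ - 1416*1/4476 = -3145/8 - 118/373 = -1174029/2984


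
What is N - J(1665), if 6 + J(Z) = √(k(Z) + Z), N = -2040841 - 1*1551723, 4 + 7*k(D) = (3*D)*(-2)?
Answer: -3592558 - √11627/7 ≈ -3.5926e+6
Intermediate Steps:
k(D) = -4/7 - 6*D/7 (k(D) = -4/7 + ((3*D)*(-2))/7 = -4/7 + (-6*D)/7 = -4/7 - 6*D/7)
N = -3592564 (N = -2040841 - 1551723 = -3592564)
J(Z) = -6 + √(-4/7 + Z/7) (J(Z) = -6 + √((-4/7 - 6*Z/7) + Z) = -6 + √(-4/7 + Z/7))
N - J(1665) = -3592564 - (-6 + √(-28 + 7*1665)/7) = -3592564 - (-6 + √(-28 + 11655)/7) = -3592564 - (-6 + √11627/7) = -3592564 + (6 - √11627/7) = -3592558 - √11627/7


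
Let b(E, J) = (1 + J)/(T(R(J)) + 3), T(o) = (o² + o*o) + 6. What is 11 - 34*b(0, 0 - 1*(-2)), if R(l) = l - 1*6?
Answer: 349/41 ≈ 8.5122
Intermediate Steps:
R(l) = -6 + l (R(l) = l - 6 = -6 + l)
T(o) = 6 + 2*o² (T(o) = (o² + o²) + 6 = 2*o² + 6 = 6 + 2*o²)
b(E, J) = (1 + J)/(9 + 2*(-6 + J)²) (b(E, J) = (1 + J)/((6 + 2*(-6 + J)²) + 3) = (1 + J)/(9 + 2*(-6 + J)²))
11 - 34*b(0, 0 - 1*(-2)) = 11 - 34*(1 + (0 - 1*(-2)))/(9 + 2*(-6 + (0 - 1*(-2)))²) = 11 - 34*(1 + (0 + 2))/(9 + 2*(-6 + (0 + 2))²) = 11 - 34*(1 + 2)/(9 + 2*(-6 + 2)²) = 11 - 34*3/(9 + 2*(-4)²) = 11 - 34*3/(9 + 2*16) = 11 - 34*3/(9 + 32) = 11 - 34*3/41 = 11 - 102/41 = 349/41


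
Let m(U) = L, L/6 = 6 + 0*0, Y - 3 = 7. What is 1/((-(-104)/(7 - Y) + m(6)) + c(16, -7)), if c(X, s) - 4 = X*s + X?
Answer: -3/272 ≈ -0.011029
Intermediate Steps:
Y = 10 (Y = 3 + 7 = 10)
L = 36 (L = 6*(6 + 0*0) = 6*(6 + 0) = 6*6 = 36)
m(U) = 36
c(X, s) = 4 + X + X*s (c(X, s) = 4 + (X*s + X) = 4 + (X + X*s) = 4 + X + X*s)
1/((-(-104)/(7 - Y) + m(6)) + c(16, -7)) = 1/((-(-104)/(7 - 1*10) + 36) + (4 + 16 + 16*(-7))) = 1/((-(-104)/(7 - 10) + 36) + (4 + 16 - 112)) = 1/((-(-104)/(-3) + 36) - 92) = 1/((-(-104)*(-1)/3 + 36) - 92) = 1/((-13*8/3 + 36) - 92) = 1/((-104/3 + 36) - 92) = 1/(4/3 - 92) = 1/(-272/3) = -3/272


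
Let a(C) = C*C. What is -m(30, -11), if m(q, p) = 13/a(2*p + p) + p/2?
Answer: 11953/2178 ≈ 5.4881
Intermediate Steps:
a(C) = C**2
m(q, p) = p/2 + 13/(9*p**2) (m(q, p) = 13/((2*p + p)**2) + p/2 = 13/((3*p)**2) + p*(1/2) = 13/((9*p**2)) + p/2 = 13*(1/(9*p**2)) + p/2 = 13/(9*p**2) + p/2 = p/2 + 13/(9*p**2))
-m(30, -11) = -((1/2)*(-11) + (13/9)/(-11)**2) = -(-11/2 + (13/9)*(1/121)) = -(-11/2 + 13/1089) = -1*(-11953/2178) = 11953/2178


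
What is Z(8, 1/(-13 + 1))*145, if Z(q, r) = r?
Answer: -145/12 ≈ -12.083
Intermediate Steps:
Z(8, 1/(-13 + 1))*145 = 145/(-13 + 1) = 145/(-12) = -1/12*145 = -145/12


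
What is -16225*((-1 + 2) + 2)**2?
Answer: -146025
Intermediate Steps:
-16225*((-1 + 2) + 2)**2 = -16225*(1 + 2)**2 = -16225*3**2 = -16225*9 = -146025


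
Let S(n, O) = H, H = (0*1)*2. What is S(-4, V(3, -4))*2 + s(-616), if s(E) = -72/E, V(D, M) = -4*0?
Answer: 9/77 ≈ 0.11688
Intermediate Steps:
V(D, M) = 0
H = 0 (H = 0*2 = 0)
S(n, O) = 0
S(-4, V(3, -4))*2 + s(-616) = 0*2 - 72/(-616) = 0 - 72*(-1/616) = 0 + 9/77 = 9/77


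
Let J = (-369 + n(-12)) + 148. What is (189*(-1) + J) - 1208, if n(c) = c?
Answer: -1630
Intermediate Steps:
J = -233 (J = (-369 - 12) + 148 = -381 + 148 = -233)
(189*(-1) + J) - 1208 = (189*(-1) - 233) - 1208 = (-189 - 233) - 1208 = -422 - 1208 = -1630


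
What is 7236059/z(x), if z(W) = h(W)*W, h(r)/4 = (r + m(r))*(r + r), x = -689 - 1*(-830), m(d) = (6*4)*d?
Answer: 7236059/560644200 ≈ 0.012907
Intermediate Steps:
m(d) = 24*d
x = 141 (x = -689 + 830 = 141)
h(r) = 200*r**2 (h(r) = 4*((r + 24*r)*(r + r)) = 4*((25*r)*(2*r)) = 4*(50*r**2) = 200*r**2)
z(W) = 200*W**3 (z(W) = (200*W**2)*W = 200*W**3)
7236059/z(x) = 7236059/((200*141**3)) = 7236059/((200*2803221)) = 7236059/560644200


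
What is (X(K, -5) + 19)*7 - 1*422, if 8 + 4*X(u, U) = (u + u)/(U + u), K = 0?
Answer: -303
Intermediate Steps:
X(u, U) = -2 + u/(2*(U + u)) (X(u, U) = -2 + ((u + u)/(U + u))/4 = -2 + ((2*u)/(U + u))/4 = -2 + (2*u/(U + u))/4 = -2 + u/(2*(U + u)))
(X(K, -5) + 19)*7 - 1*422 = ((-2*(-5) - 3/2*0)/(-5 + 0) + 19)*7 - 1*422 = ((10 + 0)/(-5) + 19)*7 - 422 = (-⅕*10 + 19)*7 - 422 = (-2 + 19)*7 - 422 = 17*7 - 422 = 119 - 422 = -303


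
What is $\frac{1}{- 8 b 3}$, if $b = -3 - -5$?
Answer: $- \frac{1}{48} \approx -0.020833$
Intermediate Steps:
$b = 2$ ($b = -3 + 5 = 2$)
$\frac{1}{- 8 b 3} = \frac{1}{\left(-8\right) 2 \cdot 3} = \frac{1}{\left(-16\right) 3} = \frac{1}{-48} = - \frac{1}{48}$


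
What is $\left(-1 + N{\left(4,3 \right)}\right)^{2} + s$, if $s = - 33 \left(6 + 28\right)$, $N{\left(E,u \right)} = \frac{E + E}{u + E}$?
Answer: $- \frac{54977}{49} \approx -1122.0$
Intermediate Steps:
$N{\left(E,u \right)} = \frac{2 E}{E + u}$
$s = -1122$ ($s = \left(-33\right) 34 = -1122$)
$\left(-1 + N{\left(4,3 \right)}\right)^{2} + s = \left(-1 + 2 \cdot 4 \frac{1}{4 + 3}\right)^{2} - 1122 = \left(-1 + 2 \cdot 4 \cdot \frac{1}{7}\right)^{2} - 1122 = \left(-1 + \frac{8}{7}\right)^{2} - 1122 = \left(\frac{1}{7}\right)^{2} - 1122 = \frac{1}{49} - 1122 = - \frac{54977}{49}$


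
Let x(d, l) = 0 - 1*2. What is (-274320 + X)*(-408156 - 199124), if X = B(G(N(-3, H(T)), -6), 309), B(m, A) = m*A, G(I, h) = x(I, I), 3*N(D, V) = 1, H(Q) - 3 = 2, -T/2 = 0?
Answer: 166964348640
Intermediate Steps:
T = 0 (T = -2*0 = 0)
H(Q) = 5 (H(Q) = 3 + 2 = 5)
x(d, l) = -2 (x(d, l) = 0 - 2 = -2)
N(D, V) = 1/3 (N(D, V) = (1/3)*1 = 1/3)
G(I, h) = -2
B(m, A) = A*m
X = -618 (X = 309*(-2) = -618)
(-274320 + X)*(-408156 - 199124) = (-274320 - 618)*(-408156 - 199124) = -274938*(-607280) = 166964348640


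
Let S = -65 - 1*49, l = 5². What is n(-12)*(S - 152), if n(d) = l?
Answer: -6650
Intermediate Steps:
l = 25
n(d) = 25
S = -114 (S = -65 - 49 = -114)
n(-12)*(S - 152) = 25*(-114 - 152) = 25*(-266) = -6650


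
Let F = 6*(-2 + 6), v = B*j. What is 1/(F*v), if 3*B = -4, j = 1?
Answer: -1/32 ≈ -0.031250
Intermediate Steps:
B = -4/3 (B = (⅓)*(-4) = -4/3 ≈ -1.3333)
v = -4/3 (v = -4/3*1 = -4/3 ≈ -1.3333)
F = 24 (F = 6*4 = 24)
1/(F*v) = 1/(24*(-4/3)) = 1/(-32) = -1/32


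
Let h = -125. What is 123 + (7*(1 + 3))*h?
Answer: -3377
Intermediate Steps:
123 + (7*(1 + 3))*h = 123 + (7*(1 + 3))*(-125) = 123 + (7*4)*(-125) = 123 + 28*(-125) = 123 - 3500 = -3377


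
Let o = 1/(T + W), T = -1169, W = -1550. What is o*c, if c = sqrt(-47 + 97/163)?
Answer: -2*I*sqrt(308233)/443197 ≈ -0.0025054*I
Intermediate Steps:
o = -1/2719 (o = 1/(-1169 - 1550) = 1/(-2719) = -1/2719 ≈ -0.00036778)
c = 2*I*sqrt(308233)/163 (c = sqrt(-47 + 97*(1/163)) = sqrt(-47 + 97/163) = sqrt(-7564/163) = 2*I*sqrt(308233)/163 ≈ 6.8121*I)
o*c = -2*I*sqrt(308233)/443197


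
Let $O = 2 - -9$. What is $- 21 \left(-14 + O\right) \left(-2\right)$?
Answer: $-126$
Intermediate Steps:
$O = 11$ ($O = 2 + 9 = 11$)
$- 21 \left(-14 + O\right) \left(-2\right) = - 21 \left(-14 + 11\right) \left(-2\right) = \left(-21\right) \left(-3\right) \left(-2\right) = 63 \left(-2\right) = -126$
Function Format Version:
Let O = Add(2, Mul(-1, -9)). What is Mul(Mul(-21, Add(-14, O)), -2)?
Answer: -126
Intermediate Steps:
O = 11 (O = Add(2, 9) = 11)
Mul(Mul(-21, Add(-14, O)), -2) = Mul(Mul(-21, Add(-14, 11)), -2) = Mul(Mul(-21, -3), -2) = Mul(63, -2) = -126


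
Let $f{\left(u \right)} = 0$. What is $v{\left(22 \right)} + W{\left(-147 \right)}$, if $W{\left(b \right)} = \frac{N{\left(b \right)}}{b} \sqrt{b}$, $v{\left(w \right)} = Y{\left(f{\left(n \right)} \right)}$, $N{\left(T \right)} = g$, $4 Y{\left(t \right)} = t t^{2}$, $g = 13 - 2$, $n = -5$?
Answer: $- \frac{11 i \sqrt{3}}{21} \approx - 0.90726 i$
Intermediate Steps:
$g = 11$ ($g = 13 - 2 = 11$)
$Y{\left(t \right)} = \frac{t^{3}}{4}$ ($Y{\left(t \right)} = \frac{t t^{2}}{4} = \frac{t^{3}}{4}$)
$N{\left(T \right)} = 11$
$v{\left(w \right)} = 0$ ($v{\left(w \right)} = \frac{0^{3}}{4} = \frac{1}{4} \cdot 0 = 0$)
$W{\left(b \right)} = \frac{11}{\sqrt{b}}$ ($W{\left(b \right)} = \frac{11}{b} \sqrt{b} = \frac{11}{\sqrt{b}}$)
$v{\left(22 \right)} + W{\left(-147 \right)} = 0 + \frac{11}{7 i \sqrt{3}} = 0 + 11 \left(- \frac{i \sqrt{3}}{21}\right) = 0 - \frac{11 i \sqrt{3}}{21} = - \frac{11 i \sqrt{3}}{21}$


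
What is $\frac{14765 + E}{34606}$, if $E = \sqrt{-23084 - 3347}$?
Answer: $\frac{14765}{34606} + \frac{i \sqrt{26431}}{34606} \approx 0.42666 + 0.0046979 i$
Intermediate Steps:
$E = i \sqrt{26431}$ ($E = \sqrt{-26431} = i \sqrt{26431} \approx 162.58 i$)
$\frac{14765 + E}{34606} = \frac{14765 + i \sqrt{26431}}{34606} = \left(14765 + i \sqrt{26431}\right) \frac{1}{34606} = \frac{14765}{34606} + \frac{i \sqrt{26431}}{34606}$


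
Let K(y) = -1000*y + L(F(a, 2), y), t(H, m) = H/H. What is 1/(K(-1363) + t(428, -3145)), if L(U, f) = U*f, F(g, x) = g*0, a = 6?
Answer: 1/1363001 ≈ 7.3367e-7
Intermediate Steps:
F(g, x) = 0
t(H, m) = 1
K(y) = -1000*y (K(y) = -1000*y + 0*y = -1000*y + 0 = -1000*y)
1/(K(-1363) + t(428, -3145)) = 1/(-1000*(-1363) + 1) = 1/(1363000 + 1) = 1/1363001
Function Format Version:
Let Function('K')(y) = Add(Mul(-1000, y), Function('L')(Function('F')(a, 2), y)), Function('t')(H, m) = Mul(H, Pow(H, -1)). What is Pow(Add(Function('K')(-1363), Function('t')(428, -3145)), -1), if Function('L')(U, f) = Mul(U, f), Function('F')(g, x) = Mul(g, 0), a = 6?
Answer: Rational(1, 1363001) ≈ 7.3367e-7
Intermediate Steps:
Function('F')(g, x) = 0
Function('t')(H, m) = 1
Function('K')(y) = Mul(-1000, y) (Function('K')(y) = Add(Mul(-1000, y), Mul(0, y)) = Add(Mul(-1000, y), 0) = Mul(-1000, y))
Pow(Add(Function('K')(-1363), Function('t')(428, -3145)), -1) = Pow(Add(Mul(-1000, -1363), 1), -1) = Pow(Add(1363000, 1), -1) = Pow(1363001, -1) = Rational(1, 1363001)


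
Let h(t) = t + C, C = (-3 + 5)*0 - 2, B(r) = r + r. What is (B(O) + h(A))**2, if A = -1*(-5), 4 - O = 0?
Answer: 121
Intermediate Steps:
O = 4 (O = 4 - 1*0 = 4 + 0 = 4)
B(r) = 2*r
A = 5
C = -2 (C = 2*0 - 2 = 0 - 2 = -2)
h(t) = -2 + t (h(t) = t - 2 = -2 + t)
(B(O) + h(A))**2 = (2*4 + (-2 + 5))**2 = (8 + 3)**2 = 11**2 = 121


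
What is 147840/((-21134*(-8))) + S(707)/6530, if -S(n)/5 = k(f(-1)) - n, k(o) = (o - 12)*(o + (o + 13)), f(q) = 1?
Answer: 10640932/6900251 ≈ 1.5421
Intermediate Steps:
k(o) = (-12 + o)*(13 + 2*o) (k(o) = (-12 + o)*(o + (13 + o)) = (-12 + o)*(13 + 2*o))
S(n) = 825 + 5*n (S(n) = -5*((-156 - 11*1 + 2*1²) - n) = -5*((-156 - 11 + 2*1) - n) = -5*((-156 - 11 + 2) - n) = -5*(-165 - n) = 825 + 5*n)
147840/((-21134*(-8))) + S(707)/6530 = 147840/((-21134*(-8))) + (825 + 5*707)/6530 = 147840/169072 + (825 + 3535)*(1/6530) = 147840*(1/169072) + 4360*(1/6530) = 9240/10567 + 436/653 = 10640932/6900251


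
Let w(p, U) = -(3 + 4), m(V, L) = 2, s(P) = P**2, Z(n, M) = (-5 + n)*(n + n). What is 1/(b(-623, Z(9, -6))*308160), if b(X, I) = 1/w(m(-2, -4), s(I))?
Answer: -7/308160 ≈ -2.2715e-5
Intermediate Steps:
Z(n, M) = 2*n*(-5 + n) (Z(n, M) = (-5 + n)*(2*n) = 2*n*(-5 + n))
w(p, U) = -7 (w(p, U) = -1*7 = -7)
b(X, I) = -1/7 (b(X, I) = 1/(-7) = -1/7)
1/(b(-623, Z(9, -6))*308160) = 1/(-1/7*308160) = -7*1/308160 = -7/308160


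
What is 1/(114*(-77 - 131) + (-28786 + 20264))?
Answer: -1/32234 ≈ -3.1023e-5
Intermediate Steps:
1/(114*(-77 - 131) + (-28786 + 20264)) = 1/(114*(-208) - 8522) = 1/(-23712 - 8522) = 1/(-32234) = -1/32234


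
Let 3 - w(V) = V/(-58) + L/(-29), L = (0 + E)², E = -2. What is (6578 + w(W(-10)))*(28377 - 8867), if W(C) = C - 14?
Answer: 3723307910/29 ≈ 1.2839e+8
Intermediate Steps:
W(C) = -14 + C
L = 4 (L = (0 - 2)² = (-2)² = 4)
w(V) = 91/29 + V/58 (w(V) = 3 - (V/(-58) + 4/(-29)) = 3 - (V*(-1/58) + 4*(-1/29)) = 3 - (-V/58 - 4/29) = 3 - (-4/29 - V/58) = 3 + (4/29 + V/58) = 91/29 + V/58)
(6578 + w(W(-10)))*(28377 - 8867) = (6578 + (91/29 + (-14 - 10)/58))*(28377 - 8867) = (6578 + (91/29 + (1/58)*(-24)))*19510 = (6578 + (91/29 - 12/29))*19510 = (6578 + 79/29)*19510 = (190841/29)*19510 = 3723307910/29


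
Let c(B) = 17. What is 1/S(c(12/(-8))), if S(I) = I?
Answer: 1/17 ≈ 0.058824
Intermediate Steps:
1/S(c(12/(-8))) = 1/17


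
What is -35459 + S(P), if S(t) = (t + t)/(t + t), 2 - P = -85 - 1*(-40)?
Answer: -35458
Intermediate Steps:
P = 47 (P = 2 - (-85 - 1*(-40)) = 2 - (-85 + 40) = 2 - 1*(-45) = 2 + 45 = 47)
S(t) = 1 (S(t) = (2*t)/((2*t)) = (2*t)*(1/(2*t)) = 1)
-35459 + S(P) = -35459 + 1 = -35458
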